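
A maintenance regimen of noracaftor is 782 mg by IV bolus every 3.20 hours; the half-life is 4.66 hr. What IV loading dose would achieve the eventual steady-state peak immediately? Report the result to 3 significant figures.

2060 mg

k = ln 2 / 4.66 = 0.1487 hr⁻¹
Accumulation ratio R = 1 / (1 − e^(−kτ)) = 1 / (1 − e^(−0.1487×3.20)) = 1 / (1 − 0.6213) = 2.640
Loading dose = maintenance dose × R = 782 × 2.640 ≈ 2060 mg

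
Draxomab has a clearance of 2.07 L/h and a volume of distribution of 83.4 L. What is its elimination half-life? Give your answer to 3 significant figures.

k = CL / V = 2.07 / 83.4 = 0.02482 h⁻¹
t½ = ln 2 / k = ln 2 / 0.02482 ≈ 27.9 hours

27.9 hours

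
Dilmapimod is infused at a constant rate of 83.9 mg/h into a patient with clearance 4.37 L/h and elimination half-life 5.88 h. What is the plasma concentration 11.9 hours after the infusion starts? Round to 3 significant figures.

14.5 µg/mL

Css = rate / CL = 83.9 / 4.37 = 19.20 µg/mL
k = ln 2 / 5.88 = 0.1179 h⁻¹
C(t) = Css (1 − e^(−kt)) = 19.20 × (1 − e^(−1.403)) = 19.20 × 0.7541 ≈ 14.5 µg/mL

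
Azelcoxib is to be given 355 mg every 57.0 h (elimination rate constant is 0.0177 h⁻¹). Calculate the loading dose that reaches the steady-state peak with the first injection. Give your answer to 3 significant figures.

559 mg

Accumulation ratio R = 1 / (1 − e^(−kτ)) = 1 / (1 − e^(−0.01770×57.0)) = 1 / (1 − 0.3646) = 1.574
Loading dose = maintenance dose × R = 355 × 1.574 ≈ 559 mg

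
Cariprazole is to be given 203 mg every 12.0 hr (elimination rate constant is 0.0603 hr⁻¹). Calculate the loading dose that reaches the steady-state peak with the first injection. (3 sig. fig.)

394 mg

Accumulation ratio R = 1 / (1 − e^(−kτ)) = 1 / (1 − e^(−0.06030×12.0)) = 1 / (1 − 0.4850) = 1.942
Loading dose = maintenance dose × R = 203 × 1.942 ≈ 394 mg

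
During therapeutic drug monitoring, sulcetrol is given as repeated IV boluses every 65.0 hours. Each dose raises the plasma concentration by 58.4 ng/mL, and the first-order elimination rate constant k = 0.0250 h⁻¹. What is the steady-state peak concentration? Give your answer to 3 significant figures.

Fraction remaining after one interval: e^(−kτ) = e^(−0.02500 × 65.0) = 0.1969
R = 1 / (1 − 0.1969) = 1.245
Css,max = 58.4 × 1.245 ≈ 72.7 ng/mL

72.7 ng/mL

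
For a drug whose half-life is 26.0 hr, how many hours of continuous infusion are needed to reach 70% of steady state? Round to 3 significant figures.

k = ln 2 / 26.0 = 0.02666 hr⁻¹
f = 1 − e^(−kt)  ⇒  t = −ln(1 − f) / k
t = −ln(1 − 0.7) / 0.02666 = 1.204 / 0.02666 ≈ 45.2 hours

45.2 hours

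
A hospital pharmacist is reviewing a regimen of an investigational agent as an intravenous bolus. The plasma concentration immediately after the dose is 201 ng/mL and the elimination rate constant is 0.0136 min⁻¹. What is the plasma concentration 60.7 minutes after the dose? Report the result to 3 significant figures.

88.0 ng/mL

C(t) = C₀ e^(−kt) = 201 × e^(−0.01360 × 60.7) = 201 × e^(−0.8255) = 201 × 0.4380 ≈ 88.0 ng/mL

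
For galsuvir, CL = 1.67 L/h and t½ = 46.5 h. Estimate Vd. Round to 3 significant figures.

112 L

k = ln 2 / t½ = ln 2 / 46.5 = 0.01491 h⁻¹
V = CL / k = 1.67 / 0.01491 ≈ 112 L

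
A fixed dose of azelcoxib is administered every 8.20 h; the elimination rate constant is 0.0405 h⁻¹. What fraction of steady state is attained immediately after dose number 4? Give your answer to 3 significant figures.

0.735

f_n = 1 − e^(−nkτ) = 1 − e^(−4 × 0.04050 × 8.20) = 1 − e^(−1.328) = 1 − 0.2649 ≈ 0.735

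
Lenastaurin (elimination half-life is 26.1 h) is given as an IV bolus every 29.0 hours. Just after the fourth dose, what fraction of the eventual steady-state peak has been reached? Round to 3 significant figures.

0.954

k = ln 2 / 26.1 = 0.02656 h⁻¹
f_n = 1 − e^(−nkτ) = 1 − e^(−4 × 0.02656 × 29.0) = 1 − e^(−3.081) = 1 − 0.04593 ≈ 0.954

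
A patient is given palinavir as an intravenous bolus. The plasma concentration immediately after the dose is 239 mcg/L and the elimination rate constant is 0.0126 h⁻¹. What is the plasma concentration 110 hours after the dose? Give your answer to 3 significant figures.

59.8 mcg/L

C(t) = C₀ e^(−kt) = 239 × e^(−0.01260 × 110) = 239 × e^(−1.386) = 239 × 0.2501 ≈ 59.8 mcg/L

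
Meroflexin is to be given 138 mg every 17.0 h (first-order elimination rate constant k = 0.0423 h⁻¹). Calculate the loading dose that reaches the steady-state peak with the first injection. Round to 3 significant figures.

269 mg

Accumulation ratio R = 1 / (1 − e^(−kτ)) = 1 / (1 − e^(−0.04230×17.0)) = 1 / (1 − 0.4872) = 1.950
Loading dose = maintenance dose × R = 138 × 1.950 ≈ 269 mg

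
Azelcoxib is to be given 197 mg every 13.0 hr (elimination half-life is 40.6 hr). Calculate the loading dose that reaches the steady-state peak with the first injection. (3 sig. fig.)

990 mg

k = ln 2 / 40.6 = 0.01707 hr⁻¹
Accumulation ratio R = 1 / (1 − e^(−kτ)) = 1 / (1 − e^(−0.01707×13.0)) = 1 / (1 − 0.8010) = 5.024
Loading dose = maintenance dose × R = 197 × 5.024 ≈ 990 mg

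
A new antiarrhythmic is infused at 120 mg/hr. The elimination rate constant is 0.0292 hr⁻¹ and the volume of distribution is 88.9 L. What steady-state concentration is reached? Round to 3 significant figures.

CL = k · V = 0.0292 × 88.9 = 2.596 L/hr
Css = rate / CL = 120 / 2.596 ≈ 46.2 mg/L

46.2 mg/L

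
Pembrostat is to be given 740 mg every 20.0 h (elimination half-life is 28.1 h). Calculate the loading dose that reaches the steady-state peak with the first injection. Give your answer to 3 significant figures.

k = ln 2 / 28.1 = 0.02467 h⁻¹
Accumulation ratio R = 1 / (1 − e^(−kτ)) = 1 / (1 − e^(−0.02467×20.0)) = 1 / (1 − 0.6106) = 2.568
Loading dose = maintenance dose × R = 740 × 2.568 ≈ 1900 mg

1900 mg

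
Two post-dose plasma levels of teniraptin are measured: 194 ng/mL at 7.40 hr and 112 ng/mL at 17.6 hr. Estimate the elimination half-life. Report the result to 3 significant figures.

12.9 hours

k = ln(C₁/C₂) / (t₂ − t₁) = ln(194/112) / (17.6 − 7.40)
  = 0.5494 / 10.20 = 0.05386 hr⁻¹
t½ = ln 2 / k = ln 2 / 0.05386 ≈ 12.9 hours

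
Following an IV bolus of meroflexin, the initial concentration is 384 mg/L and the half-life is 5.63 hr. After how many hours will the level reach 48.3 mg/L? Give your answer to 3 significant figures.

16.8 hours

k = ln 2 / 5.63 = 0.1231 hr⁻¹
C(t) = C₀ e^(−kt)  ⇒  t = ln(C₀/C) / k
t = ln(384/48.3) / 0.1231 = 2.073 / 0.1231 ≈ 16.8 hours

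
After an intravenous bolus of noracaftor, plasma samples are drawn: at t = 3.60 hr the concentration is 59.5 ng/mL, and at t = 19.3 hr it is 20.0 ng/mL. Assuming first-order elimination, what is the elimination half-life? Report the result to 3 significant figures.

k = ln(C₁/C₂) / (t₂ − t₁) = ln(59.5/20.0) / (19.3 − 3.60)
  = 1.090 / 15.70 = 0.06944 hr⁻¹
t½ = ln 2 / k = ln 2 / 0.06944 ≈ 9.98 hours

9.98 hours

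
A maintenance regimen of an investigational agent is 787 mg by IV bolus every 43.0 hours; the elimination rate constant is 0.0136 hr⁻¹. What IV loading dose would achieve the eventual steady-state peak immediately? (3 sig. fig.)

Accumulation ratio R = 1 / (1 − e^(−kτ)) = 1 / (1 − e^(−0.01360×43.0)) = 1 / (1 − 0.5572) = 2.258
Loading dose = maintenance dose × R = 787 × 2.258 ≈ 1780 mg

1780 mg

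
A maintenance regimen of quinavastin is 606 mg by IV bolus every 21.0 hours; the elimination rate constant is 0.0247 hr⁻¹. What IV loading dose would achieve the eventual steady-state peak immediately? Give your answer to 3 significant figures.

Accumulation ratio R = 1 / (1 − e^(−kτ)) = 1 / (1 − e^(−0.02470×21.0)) = 1 / (1 − 0.5953) = 2.471
Loading dose = maintenance dose × R = 606 × 2.471 ≈ 1500 mg

1500 mg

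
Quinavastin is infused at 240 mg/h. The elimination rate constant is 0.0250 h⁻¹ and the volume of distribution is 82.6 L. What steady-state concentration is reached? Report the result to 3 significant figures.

CL = k · V = 0.0250 × 82.6 = 2.065 L/h
Css = rate / CL = 240 / 2.065 ≈ 116 mg/L

116 mg/L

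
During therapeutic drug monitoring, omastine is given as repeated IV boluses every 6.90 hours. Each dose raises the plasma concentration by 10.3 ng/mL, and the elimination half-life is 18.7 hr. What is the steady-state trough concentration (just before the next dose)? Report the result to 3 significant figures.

35.3 ng/mL

k = ln 2 / 18.7 = 0.03707 hr⁻¹
Fraction remaining after one interval: e^(−kτ) = e^(−0.03707 × 6.90) = 0.7743
R = 1 / (1 − 0.7743) = 4.431
Css,max = 10.3 × 4.431 = 45.64 ng/mL
Css,min = Css,max × e^(−kτ) = 45.64 × 0.7743 ≈ 35.3 ng/mL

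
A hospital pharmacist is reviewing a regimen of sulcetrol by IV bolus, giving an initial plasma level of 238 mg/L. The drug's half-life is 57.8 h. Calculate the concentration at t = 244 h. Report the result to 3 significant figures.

k = ln 2 / 57.8 = 0.01199 h⁻¹
C(t) = C₀ e^(−kt) = 238 × e^(−0.01199 × 244) = 238 × e^(−2.926) = 238 × 0.05361 ≈ 12.8 mg/L

12.8 mg/L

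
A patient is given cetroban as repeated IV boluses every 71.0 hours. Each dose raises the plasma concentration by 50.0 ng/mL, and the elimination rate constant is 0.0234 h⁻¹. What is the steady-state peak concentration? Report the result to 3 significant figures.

61.7 ng/mL

Fraction remaining after one interval: e^(−kτ) = e^(−0.02340 × 71.0) = 0.1899
R = 1 / (1 − 0.1899) = 1.234
Css,max = 50.0 × 1.234 ≈ 61.7 ng/mL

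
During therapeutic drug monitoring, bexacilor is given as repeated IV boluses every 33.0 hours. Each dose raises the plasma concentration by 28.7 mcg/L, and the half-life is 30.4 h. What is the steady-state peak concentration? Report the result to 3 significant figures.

54.3 mcg/L

k = ln 2 / 30.4 = 0.02280 h⁻¹
Fraction remaining after one interval: e^(−kτ) = e^(−0.02280 × 33.0) = 0.4712
R = 1 / (1 − 0.4712) = 1.891
Css,max = 28.7 × 1.891 ≈ 54.3 mcg/L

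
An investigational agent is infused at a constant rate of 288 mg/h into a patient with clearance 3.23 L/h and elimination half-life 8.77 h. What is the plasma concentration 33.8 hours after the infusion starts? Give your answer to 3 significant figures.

83.0 mg/L

Css = rate / CL = 288 / 3.23 = 89.16 mg/L
k = ln 2 / 8.77 = 0.07904 h⁻¹
C(t) = Css (1 − e^(−kt)) = 89.16 × (1 − e^(−2.671)) = 89.16 × 0.9308 ≈ 83.0 mg/L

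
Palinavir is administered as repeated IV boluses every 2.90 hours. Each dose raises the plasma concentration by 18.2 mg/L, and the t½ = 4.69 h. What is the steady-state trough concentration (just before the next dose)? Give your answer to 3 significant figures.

k = ln 2 / 4.69 = 0.1478 h⁻¹
Fraction remaining after one interval: e^(−kτ) = e^(−0.1478 × 2.90) = 0.6514
R = 1 / (1 − 0.6514) = 2.869
Css,max = 18.2 × 2.869 = 52.21 mg/L
Css,min = Css,max × e^(−kτ) = 52.21 × 0.6514 ≈ 34.0 mg/L

34.0 mg/L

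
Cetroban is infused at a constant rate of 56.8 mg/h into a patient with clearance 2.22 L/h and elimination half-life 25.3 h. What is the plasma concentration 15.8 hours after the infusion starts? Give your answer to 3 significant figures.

Css = rate / CL = 56.8 / 2.22 = 25.59 µg/mL
k = ln 2 / 25.3 = 0.02740 h⁻¹
C(t) = Css (1 − e^(−kt)) = 25.59 × (1 − e^(−0.4329)) = 25.59 × 0.3514 ≈ 8.99 µg/mL

8.99 µg/mL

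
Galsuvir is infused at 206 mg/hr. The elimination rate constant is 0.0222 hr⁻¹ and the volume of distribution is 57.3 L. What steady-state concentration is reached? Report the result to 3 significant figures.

162 µg/mL

CL = k · V = 0.0222 × 57.3 = 1.272 L/hr
Css = rate / CL = 206 / 1.272 ≈ 162 µg/mL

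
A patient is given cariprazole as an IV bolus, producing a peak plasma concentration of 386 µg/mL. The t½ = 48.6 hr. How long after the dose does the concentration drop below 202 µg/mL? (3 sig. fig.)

45.4 hours

k = ln 2 / 48.6 = 0.01426 hr⁻¹
C(t) = C₀ e^(−kt)  ⇒  t = ln(C₀/C) / k
t = ln(386/202) / 0.01426 = 0.6476 / 0.01426 ≈ 45.4 hours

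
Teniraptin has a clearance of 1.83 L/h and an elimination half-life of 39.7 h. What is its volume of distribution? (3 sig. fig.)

105 L

k = ln 2 / t½ = ln 2 / 39.7 = 0.01746 h⁻¹
V = CL / k = 1.83 / 0.01746 ≈ 105 L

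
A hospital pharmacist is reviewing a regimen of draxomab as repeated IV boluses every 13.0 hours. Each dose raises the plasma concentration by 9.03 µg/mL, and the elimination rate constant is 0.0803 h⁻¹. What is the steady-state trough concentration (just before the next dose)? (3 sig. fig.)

4.91 µg/mL

Fraction remaining after one interval: e^(−kτ) = e^(−0.08030 × 13.0) = 0.3521
R = 1 / (1 − 0.3521) = 1.543
Css,max = 9.03 × 1.543 = 13.94 µg/mL
Css,min = Css,max × e^(−kτ) = 13.94 × 0.3521 ≈ 4.91 µg/mL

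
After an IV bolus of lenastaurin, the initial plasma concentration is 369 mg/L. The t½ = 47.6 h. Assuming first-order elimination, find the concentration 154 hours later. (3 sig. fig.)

39.2 mg/L

k = ln 2 / 47.6 = 0.01456 h⁻¹
C(t) = C₀ e^(−kt) = 369 × e^(−0.01456 × 154) = 369 × e^(−2.243) = 369 × 0.1062 ≈ 39.2 mg/L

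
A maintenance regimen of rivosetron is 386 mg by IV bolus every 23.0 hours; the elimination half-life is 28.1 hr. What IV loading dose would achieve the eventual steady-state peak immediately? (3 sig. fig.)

k = ln 2 / 28.1 = 0.02467 hr⁻¹
Accumulation ratio R = 1 / (1 − e^(−kτ)) = 1 / (1 − e^(−0.02467×23.0)) = 1 / (1 − 0.5670) = 2.310
Loading dose = maintenance dose × R = 386 × 2.310 ≈ 892 mg

892 mg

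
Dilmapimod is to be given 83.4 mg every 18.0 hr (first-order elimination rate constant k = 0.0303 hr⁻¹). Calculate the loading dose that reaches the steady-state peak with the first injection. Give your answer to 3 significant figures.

198 mg

Accumulation ratio R = 1 / (1 − e^(−kτ)) = 1 / (1 − e^(−0.03030×18.0)) = 1 / (1 − 0.5796) = 2.379
Loading dose = maintenance dose × R = 83.4 × 2.379 ≈ 198 mg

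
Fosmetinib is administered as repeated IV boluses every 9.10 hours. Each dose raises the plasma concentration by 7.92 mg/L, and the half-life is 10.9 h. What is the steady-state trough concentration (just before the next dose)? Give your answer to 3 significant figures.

k = ln 2 / 10.9 = 0.06359 h⁻¹
Fraction remaining after one interval: e^(−kτ) = e^(−0.06359 × 9.10) = 0.5606
R = 1 / (1 − 0.5606) = 2.276
Css,max = 7.92 × 2.276 = 18.03 mg/L
Css,min = Css,max × e^(−kτ) = 18.03 × 0.5606 ≈ 10.1 mg/L

10.1 mg/L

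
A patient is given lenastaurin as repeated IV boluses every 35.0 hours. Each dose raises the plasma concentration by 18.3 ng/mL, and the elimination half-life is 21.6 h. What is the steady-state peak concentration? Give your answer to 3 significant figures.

k = ln 2 / 21.6 = 0.03209 h⁻¹
Fraction remaining after one interval: e^(−kτ) = e^(−0.03209 × 35.0) = 0.3253
R = 1 / (1 − 0.3253) = 1.482
Css,max = 18.3 × 1.482 ≈ 27.1 ng/mL

27.1 ng/mL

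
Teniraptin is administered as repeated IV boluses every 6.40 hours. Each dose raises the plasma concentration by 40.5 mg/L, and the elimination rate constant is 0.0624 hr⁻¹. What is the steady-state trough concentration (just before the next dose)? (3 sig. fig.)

Fraction remaining after one interval: e^(−kτ) = e^(−0.06240 × 6.40) = 0.6707
R = 1 / (1 − 0.6707) = 3.037
Css,max = 40.5 × 3.037 = 123.0 mg/L
Css,min = Css,max × e^(−kτ) = 123.0 × 0.6707 ≈ 82.5 mg/L

82.5 mg/L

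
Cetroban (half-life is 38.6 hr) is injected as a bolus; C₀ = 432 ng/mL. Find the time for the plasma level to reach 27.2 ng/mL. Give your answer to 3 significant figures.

k = ln 2 / 38.6 = 0.01796 hr⁻¹
C(t) = C₀ e^(−kt)  ⇒  t = ln(C₀/C) / k
t = ln(432/27.2) / 0.01796 = 2.765 / 0.01796 ≈ 154 hours

154 hours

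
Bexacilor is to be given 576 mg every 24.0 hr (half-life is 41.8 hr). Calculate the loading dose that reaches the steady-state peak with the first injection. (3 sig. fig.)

1750 mg

k = ln 2 / 41.8 = 0.01658 hr⁻¹
Accumulation ratio R = 1 / (1 − e^(−kτ)) = 1 / (1 − e^(−0.01658×24.0)) = 1 / (1 − 0.6717) = 3.046
Loading dose = maintenance dose × R = 576 × 3.046 ≈ 1750 mg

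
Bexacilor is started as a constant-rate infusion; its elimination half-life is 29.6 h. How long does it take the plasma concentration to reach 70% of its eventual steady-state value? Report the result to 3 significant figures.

51.4 hours

k = ln 2 / 29.6 = 0.02342 h⁻¹
f = 1 − e^(−kt)  ⇒  t = −ln(1 − f) / k
t = −ln(1 − 0.7) / 0.02342 = 1.204 / 0.02342 ≈ 51.4 hours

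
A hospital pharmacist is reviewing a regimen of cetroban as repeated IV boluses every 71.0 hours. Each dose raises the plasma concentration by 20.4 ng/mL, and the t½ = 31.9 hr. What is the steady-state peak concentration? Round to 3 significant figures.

k = ln 2 / 31.9 = 0.02173 hr⁻¹
Fraction remaining after one interval: e^(−kτ) = e^(−0.02173 × 71.0) = 0.2138
R = 1 / (1 − 0.2138) = 1.272
Css,max = 20.4 × 1.272 ≈ 25.9 ng/mL

25.9 ng/mL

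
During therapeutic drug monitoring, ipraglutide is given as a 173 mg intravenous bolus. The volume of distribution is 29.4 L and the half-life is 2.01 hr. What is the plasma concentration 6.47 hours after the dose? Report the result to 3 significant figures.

C₀ = dose / V = 173 / 29.4 = 5.884 mg/L
k = ln 2 / 2.01 = 0.3448 hr⁻¹
C(t) = C₀ e^(−kt) = 5.884 × e^(−0.3448 × 6.47) = 5.884 × e^(−2.231) = 5.884 × 0.1074 ≈ 0.632 mg/L

0.632 mg/L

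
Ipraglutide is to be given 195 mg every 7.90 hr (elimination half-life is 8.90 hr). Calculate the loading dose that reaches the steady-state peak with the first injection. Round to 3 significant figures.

k = ln 2 / 8.90 = 0.07788 hr⁻¹
Accumulation ratio R = 1 / (1 − e^(−kτ)) = 1 / (1 − e^(−0.07788×7.90)) = 1 / (1 − 0.5405) = 2.176
Loading dose = maintenance dose × R = 195 × 2.176 ≈ 424 mg

424 mg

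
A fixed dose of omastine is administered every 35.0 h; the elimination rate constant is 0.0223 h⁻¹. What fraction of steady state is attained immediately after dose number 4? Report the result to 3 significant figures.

0.956

f_n = 1 − e^(−nkτ) = 1 − e^(−4 × 0.02230 × 35.0) = 1 − e^(−3.122) = 1 − 0.04407 ≈ 0.956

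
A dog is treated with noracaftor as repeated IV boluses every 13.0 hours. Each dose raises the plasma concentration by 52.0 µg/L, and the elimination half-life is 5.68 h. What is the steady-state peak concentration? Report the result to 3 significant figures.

65.4 µg/L

k = ln 2 / 5.68 = 0.1220 h⁻¹
Fraction remaining after one interval: e^(−kτ) = e^(−0.1220 × 13.0) = 0.2047
R = 1 / (1 − 0.2047) = 1.257
Css,max = 52.0 × 1.257 ≈ 65.4 µg/L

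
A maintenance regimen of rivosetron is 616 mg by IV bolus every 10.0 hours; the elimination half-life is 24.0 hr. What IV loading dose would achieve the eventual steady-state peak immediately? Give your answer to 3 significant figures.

k = ln 2 / 24.0 = 0.02888 hr⁻¹
Accumulation ratio R = 1 / (1 − e^(−kτ)) = 1 / (1 − e^(−0.02888×10.0)) = 1 / (1 − 0.7492) = 3.987
Loading dose = maintenance dose × R = 616 × 3.987 ≈ 2460 mg

2460 mg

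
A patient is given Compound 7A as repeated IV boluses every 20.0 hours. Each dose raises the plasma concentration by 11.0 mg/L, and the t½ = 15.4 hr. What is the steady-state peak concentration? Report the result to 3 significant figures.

k = ln 2 / 15.4 = 0.04501 hr⁻¹
Fraction remaining after one interval: e^(−kτ) = e^(−0.04501 × 20.0) = 0.4065
R = 1 / (1 − 0.4065) = 1.685
Css,max = 11.0 × 1.685 ≈ 18.5 mg/L

18.5 mg/L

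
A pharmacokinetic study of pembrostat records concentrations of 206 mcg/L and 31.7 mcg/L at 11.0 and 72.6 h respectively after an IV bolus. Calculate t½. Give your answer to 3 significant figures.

k = ln(C₁/C₂) / (t₂ − t₁) = ln(206/31.7) / (72.6 − 11.0)
  = 1.872 / 61.60 = 0.03038 h⁻¹
t½ = ln 2 / k = ln 2 / 0.03038 ≈ 22.8 hours

22.8 hours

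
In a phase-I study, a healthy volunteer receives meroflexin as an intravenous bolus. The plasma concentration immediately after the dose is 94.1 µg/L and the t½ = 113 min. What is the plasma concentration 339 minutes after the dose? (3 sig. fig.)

k = ln 2 / 113 = 0.006134 min⁻¹
339 min is 3.000 half-lives, so C = 94.1 × (1/2)^3.000 = 94.1 × 0.1250 ≈ 11.8 µg/L

11.8 µg/L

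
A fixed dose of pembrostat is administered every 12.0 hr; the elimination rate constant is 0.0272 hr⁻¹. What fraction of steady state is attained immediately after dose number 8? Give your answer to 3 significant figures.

f_n = 1 − e^(−nkτ) = 1 − e^(−8 × 0.02720 × 12.0) = 1 − e^(−2.611) = 1 − 0.07345 ≈ 0.927

0.927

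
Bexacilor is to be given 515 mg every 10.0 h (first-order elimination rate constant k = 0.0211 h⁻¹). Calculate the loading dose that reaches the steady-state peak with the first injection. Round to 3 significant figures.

Accumulation ratio R = 1 / (1 − e^(−kτ)) = 1 / (1 − e^(−0.02110×10.0)) = 1 / (1 − 0.8098) = 5.257
Loading dose = maintenance dose × R = 515 × 5.257 ≈ 2710 mg

2710 mg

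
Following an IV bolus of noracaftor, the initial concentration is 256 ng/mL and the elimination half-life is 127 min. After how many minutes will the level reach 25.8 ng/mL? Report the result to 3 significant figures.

k = ln 2 / 127 = 0.005458 min⁻¹
C(t) = C₀ e^(−kt)  ⇒  t = ln(C₀/C) / k
t = ln(256/25.8) / 0.005458 = 2.295 / 0.005458 ≈ 420 minutes

420 minutes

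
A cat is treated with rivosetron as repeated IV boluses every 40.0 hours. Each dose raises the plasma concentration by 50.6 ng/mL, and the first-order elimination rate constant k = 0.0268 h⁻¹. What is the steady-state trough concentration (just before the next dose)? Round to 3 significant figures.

Fraction remaining after one interval: e^(−kτ) = e^(−0.02680 × 40.0) = 0.3423
R = 1 / (1 − 0.3423) = 1.521
Css,max = 50.6 × 1.521 = 76.94 ng/mL
Css,min = Css,max × e^(−kτ) = 76.94 × 0.3423 ≈ 26.3 ng/mL

26.3 ng/mL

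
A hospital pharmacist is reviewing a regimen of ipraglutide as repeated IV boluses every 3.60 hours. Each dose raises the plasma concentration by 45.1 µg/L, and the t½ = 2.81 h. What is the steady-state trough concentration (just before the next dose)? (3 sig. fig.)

31.5 µg/L

k = ln 2 / 2.81 = 0.2467 h⁻¹
Fraction remaining after one interval: e^(−kτ) = e^(−0.2467 × 3.60) = 0.4115
R = 1 / (1 − 0.4115) = 1.699
Css,max = 45.1 × 1.699 = 76.63 µg/L
Css,min = Css,max × e^(−kτ) = 76.63 × 0.4115 ≈ 31.5 µg/L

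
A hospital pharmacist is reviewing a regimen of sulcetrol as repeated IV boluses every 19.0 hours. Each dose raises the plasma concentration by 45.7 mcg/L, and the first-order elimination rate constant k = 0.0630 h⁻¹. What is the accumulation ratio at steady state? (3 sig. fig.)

Fraction remaining after one interval: e^(−kτ) = e^(−0.06300 × 19.0) = 0.3021
R = 1 / (1 − 0.3021) = 1 / 0.6979 ≈ 1.43

1.43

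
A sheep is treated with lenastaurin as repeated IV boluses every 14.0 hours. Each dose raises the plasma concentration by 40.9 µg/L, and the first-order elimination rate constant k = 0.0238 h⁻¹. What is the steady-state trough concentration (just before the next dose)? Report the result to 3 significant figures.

103 µg/L

Fraction remaining after one interval: e^(−kτ) = e^(−0.02380 × 14.0) = 0.7166
R = 1 / (1 − 0.7166) = 3.529
Css,max = 40.9 × 3.529 = 144.3 µg/L
Css,min = Css,max × e^(−kτ) = 144.3 × 0.7166 ≈ 103 µg/L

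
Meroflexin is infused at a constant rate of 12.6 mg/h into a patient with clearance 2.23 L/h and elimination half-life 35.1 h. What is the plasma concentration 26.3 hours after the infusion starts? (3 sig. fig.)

Css = rate / CL = 12.6 / 2.23 = 5.650 mg/L
k = ln 2 / 35.1 = 0.01975 h⁻¹
C(t) = Css (1 − e^(−kt)) = 5.650 × (1 − e^(−0.5194)) = 5.650 × 0.4051 ≈ 2.29 mg/L

2.29 mg/L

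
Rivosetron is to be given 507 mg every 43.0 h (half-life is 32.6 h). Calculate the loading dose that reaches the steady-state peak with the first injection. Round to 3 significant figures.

k = ln 2 / 32.6 = 0.02126 h⁻¹
Accumulation ratio R = 1 / (1 − e^(−kτ)) = 1 / (1 − e^(−0.02126×43.0)) = 1 / (1 − 0.4008) = 1.669
Loading dose = maintenance dose × R = 507 × 1.669 ≈ 846 mg

846 mg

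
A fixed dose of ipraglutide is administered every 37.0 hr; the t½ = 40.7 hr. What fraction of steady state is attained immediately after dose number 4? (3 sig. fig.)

0.920

k = ln 2 / 40.7 = 0.01703 hr⁻¹
f_n = 1 − e^(−nkτ) = 1 − e^(−4 × 0.01703 × 37.0) = 1 − e^(−2.521) = 1 − 0.08042 ≈ 0.920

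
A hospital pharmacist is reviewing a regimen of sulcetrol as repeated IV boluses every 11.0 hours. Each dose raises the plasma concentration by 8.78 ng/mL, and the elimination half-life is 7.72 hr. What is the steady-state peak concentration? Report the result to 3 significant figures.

k = ln 2 / 7.72 = 0.08979 hr⁻¹
Fraction remaining after one interval: e^(−kτ) = e^(−0.08979 × 11.0) = 0.3725
R = 1 / (1 − 0.3725) = 1.594
Css,max = 8.78 × 1.594 ≈ 14.0 ng/mL

14.0 ng/mL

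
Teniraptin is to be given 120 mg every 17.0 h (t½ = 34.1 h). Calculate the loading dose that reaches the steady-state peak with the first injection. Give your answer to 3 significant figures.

411 mg

k = ln 2 / 34.1 = 0.02033 h⁻¹
Accumulation ratio R = 1 / (1 − e^(−kτ)) = 1 / (1 − e^(−0.02033×17.0)) = 1 / (1 − 0.7078) = 3.423
Loading dose = maintenance dose × R = 120 × 3.423 ≈ 411 mg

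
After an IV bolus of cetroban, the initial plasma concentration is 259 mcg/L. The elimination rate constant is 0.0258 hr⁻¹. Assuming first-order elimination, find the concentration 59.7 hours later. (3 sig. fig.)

C(t) = C₀ e^(−kt) = 259 × e^(−0.02580 × 59.7) = 259 × e^(−1.540) = 259 × 0.2143 ≈ 55.5 mcg/L

55.5 mcg/L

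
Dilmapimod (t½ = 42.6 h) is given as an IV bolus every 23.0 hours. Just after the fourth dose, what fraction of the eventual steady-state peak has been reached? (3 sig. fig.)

0.776

k = ln 2 / 42.6 = 0.01627 h⁻¹
f_n = 1 − e^(−nkτ) = 1 − e^(−4 × 0.01627 × 23.0) = 1 − e^(−1.497) = 1 − 0.2238 ≈ 0.776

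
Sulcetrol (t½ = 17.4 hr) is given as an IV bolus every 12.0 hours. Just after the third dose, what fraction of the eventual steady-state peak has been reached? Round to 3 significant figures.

k = ln 2 / 17.4 = 0.03984 hr⁻¹
f_n = 1 − e^(−nkτ) = 1 − e^(−3 × 0.03984 × 12.0) = 1 − e^(−1.434) = 1 − 0.2383 ≈ 0.762

0.762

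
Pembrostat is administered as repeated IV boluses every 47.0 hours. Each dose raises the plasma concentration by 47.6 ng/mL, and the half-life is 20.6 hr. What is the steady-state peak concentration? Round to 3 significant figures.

59.9 ng/mL

k = ln 2 / 20.6 = 0.03365 hr⁻¹
Fraction remaining after one interval: e^(−kτ) = e^(−0.03365 × 47.0) = 0.2057
R = 1 / (1 − 0.2057) = 1.259
Css,max = 47.6 × 1.259 ≈ 59.9 ng/mL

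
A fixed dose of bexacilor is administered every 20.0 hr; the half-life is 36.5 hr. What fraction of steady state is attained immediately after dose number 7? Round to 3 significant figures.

k = ln 2 / 36.5 = 0.01899 hr⁻¹
f_n = 1 − e^(−nkτ) = 1 − e^(−7 × 0.01899 × 20.0) = 1 − e^(−2.659) = 1 − 0.07004 ≈ 0.930

0.930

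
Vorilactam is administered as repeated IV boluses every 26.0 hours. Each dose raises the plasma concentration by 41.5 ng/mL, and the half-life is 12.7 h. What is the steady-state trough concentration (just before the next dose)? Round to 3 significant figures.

13.2 ng/mL

k = ln 2 / 12.7 = 0.05458 h⁻¹
Fraction remaining after one interval: e^(−kτ) = e^(−0.05458 × 26.0) = 0.2419
R = 1 / (1 − 0.2419) = 1.319
Css,max = 41.5 × 1.319 = 54.75 ng/mL
Css,min = Css,max × e^(−kτ) = 54.75 × 0.2419 ≈ 13.2 ng/mL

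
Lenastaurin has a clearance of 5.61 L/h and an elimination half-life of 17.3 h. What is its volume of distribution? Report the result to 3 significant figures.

140 L

k = ln 2 / t½ = ln 2 / 17.3 = 0.04007 h⁻¹
V = CL / k = 5.61 / 0.04007 ≈ 140 L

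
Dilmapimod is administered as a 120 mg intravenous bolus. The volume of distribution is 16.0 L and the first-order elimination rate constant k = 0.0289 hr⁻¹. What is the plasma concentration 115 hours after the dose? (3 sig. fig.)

C₀ = dose / V = 120 / 16.0 = 7.500 µg/mL
C(t) = C₀ e^(−kt) = 7.500 × e^(−0.02890 × 115) = 7.500 × e^(−3.323) = 7.500 × 0.03603 ≈ 0.270 µg/mL

0.270 µg/mL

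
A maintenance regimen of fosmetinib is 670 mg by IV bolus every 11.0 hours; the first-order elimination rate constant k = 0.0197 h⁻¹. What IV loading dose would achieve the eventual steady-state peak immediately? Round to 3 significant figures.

Accumulation ratio R = 1 / (1 − e^(−kτ)) = 1 / (1 − e^(−0.01970×11.0)) = 1 / (1 − 0.8052) = 5.133
Loading dose = maintenance dose × R = 670 × 5.133 ≈ 3440 mg

3440 mg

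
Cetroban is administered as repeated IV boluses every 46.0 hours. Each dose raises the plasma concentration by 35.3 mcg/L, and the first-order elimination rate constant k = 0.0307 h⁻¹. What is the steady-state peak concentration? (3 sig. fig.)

Fraction remaining after one interval: e^(−kτ) = e^(−0.03070 × 46.0) = 0.2436
R = 1 / (1 − 0.2436) = 1.322
Css,max = 35.3 × 1.322 ≈ 46.7 mcg/L

46.7 mcg/L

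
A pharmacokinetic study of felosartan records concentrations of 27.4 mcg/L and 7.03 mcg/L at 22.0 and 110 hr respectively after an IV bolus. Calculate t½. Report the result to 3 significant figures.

k = ln(C₁/C₂) / (t₂ − t₁) = ln(27.4/7.03) / (110 − 22.0)
  = 1.360 / 88.00 = 0.01546 hr⁻¹
t½ = ln 2 / k = ln 2 / 0.01546 ≈ 44.8 hours

44.8 hours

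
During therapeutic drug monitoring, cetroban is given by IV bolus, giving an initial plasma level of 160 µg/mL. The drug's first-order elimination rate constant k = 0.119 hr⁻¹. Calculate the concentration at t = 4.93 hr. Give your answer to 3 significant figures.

89.0 µg/mL

C(t) = C₀ e^(−kt) = 160 × e^(−0.1190 × 4.93) = 160 × e^(−0.5867) = 160 × 0.5562 ≈ 89.0 µg/mL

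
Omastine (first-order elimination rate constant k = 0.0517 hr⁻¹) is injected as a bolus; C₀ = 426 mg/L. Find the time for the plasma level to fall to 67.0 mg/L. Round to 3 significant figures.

35.8 hours

C(t) = C₀ e^(−kt)  ⇒  t = ln(C₀/C) / k
t = ln(426/67.0) / 0.05170 = 1.850 / 0.05170 ≈ 35.8 hours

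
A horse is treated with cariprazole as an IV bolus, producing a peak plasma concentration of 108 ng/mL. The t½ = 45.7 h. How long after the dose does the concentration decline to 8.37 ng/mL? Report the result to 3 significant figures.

k = ln 2 / 45.7 = 0.01517 h⁻¹
C(t) = C₀ e^(−kt)  ⇒  t = ln(C₀/C) / k
t = ln(108/8.37) / 0.01517 = 2.557 / 0.01517 ≈ 169 hours

169 hours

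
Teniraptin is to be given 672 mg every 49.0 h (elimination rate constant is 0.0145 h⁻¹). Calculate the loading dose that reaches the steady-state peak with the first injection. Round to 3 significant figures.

Accumulation ratio R = 1 / (1 − e^(−kτ)) = 1 / (1 − e^(−0.01450×49.0)) = 1 / (1 − 0.4914) = 1.966
Loading dose = maintenance dose × R = 672 × 1.966 ≈ 1320 mg

1320 mg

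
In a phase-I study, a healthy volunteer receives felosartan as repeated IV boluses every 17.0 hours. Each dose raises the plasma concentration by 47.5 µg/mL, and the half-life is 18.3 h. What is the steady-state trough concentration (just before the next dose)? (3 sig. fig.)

52.5 µg/mL

k = ln 2 / 18.3 = 0.03788 h⁻¹
Fraction remaining after one interval: e^(−kτ) = e^(−0.03788 × 17.0) = 0.5252
R = 1 / (1 − 0.5252) = 2.106
Css,max = 47.5 × 2.106 = 100.0 µg/mL
Css,min = Css,max × e^(−kτ) = 100.0 × 0.5252 ≈ 52.5 µg/mL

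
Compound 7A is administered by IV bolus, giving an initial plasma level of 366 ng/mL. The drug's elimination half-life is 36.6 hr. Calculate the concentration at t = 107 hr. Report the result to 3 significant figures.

k = ln 2 / 36.6 = 0.01894 hr⁻¹
107 hr is 2.923 half-lives, so C = 366 × (1/2)^2.923 = 366 × 0.1318 ≈ 48.2 ng/mL

48.2 ng/mL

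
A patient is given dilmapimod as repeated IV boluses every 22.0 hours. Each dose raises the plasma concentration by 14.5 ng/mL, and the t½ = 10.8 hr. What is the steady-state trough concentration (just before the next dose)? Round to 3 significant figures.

4.67 ng/mL

k = ln 2 / 10.8 = 0.06418 hr⁻¹
Fraction remaining after one interval: e^(−kτ) = e^(−0.06418 × 22.0) = 0.2437
R = 1 / (1 − 0.2437) = 1.322
Css,max = 14.5 × 1.322 = 19.17 ng/mL
Css,min = Css,max × e^(−kτ) = 19.17 × 0.2437 ≈ 4.67 ng/mL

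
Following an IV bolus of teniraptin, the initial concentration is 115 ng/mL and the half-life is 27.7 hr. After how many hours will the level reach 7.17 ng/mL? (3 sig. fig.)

k = ln 2 / 27.7 = 0.02502 hr⁻¹
C(t) = C₀ e^(−kt)  ⇒  t = ln(C₀/C) / k
t = ln(115/7.17) / 0.02502 = 2.775 / 0.02502 ≈ 111 hours

111 hours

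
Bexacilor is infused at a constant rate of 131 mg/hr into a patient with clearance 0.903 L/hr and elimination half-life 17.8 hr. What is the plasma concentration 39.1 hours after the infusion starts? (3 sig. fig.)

Css = rate / CL = 131 / 0.903 = 145.1 µg/mL
k = ln 2 / 17.8 = 0.03894 hr⁻¹
C(t) = Css (1 − e^(−kt)) = 145.1 × (1 − e^(−1.523)) = 145.1 × 0.7819 ≈ 113 µg/mL

113 µg/mL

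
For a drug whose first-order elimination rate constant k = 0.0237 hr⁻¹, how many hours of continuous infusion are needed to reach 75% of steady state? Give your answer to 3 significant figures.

58.5 hours

f = 1 − e^(−kt)  ⇒  t = −ln(1 − f) / k
t = −ln(1 − 0.75) / 0.02370 = 1.386 / 0.02370 ≈ 58.5 hours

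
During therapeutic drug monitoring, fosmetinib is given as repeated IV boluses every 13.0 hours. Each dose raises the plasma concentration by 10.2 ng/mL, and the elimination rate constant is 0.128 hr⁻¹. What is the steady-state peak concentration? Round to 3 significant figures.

12.6 ng/mL

Fraction remaining after one interval: e^(−kτ) = e^(−0.1280 × 13.0) = 0.1894
R = 1 / (1 − 0.1894) = 1.234
Css,max = 10.2 × 1.234 ≈ 12.6 ng/mL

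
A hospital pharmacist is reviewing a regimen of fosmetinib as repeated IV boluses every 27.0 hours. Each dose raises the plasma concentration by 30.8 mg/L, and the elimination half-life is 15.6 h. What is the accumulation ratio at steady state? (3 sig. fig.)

1.43

k = ln 2 / 15.6 = 0.04443 h⁻¹
Fraction remaining after one interval: e^(−kτ) = e^(−0.04443 × 27.0) = 0.3013
R = 1 / (1 − 0.3013) = 1 / 0.6987 ≈ 1.43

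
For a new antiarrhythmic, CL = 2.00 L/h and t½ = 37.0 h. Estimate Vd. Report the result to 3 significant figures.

107 L

k = ln 2 / t½ = ln 2 / 37.0 = 0.01873 h⁻¹
V = CL / k = 2.00 / 0.01873 ≈ 107 L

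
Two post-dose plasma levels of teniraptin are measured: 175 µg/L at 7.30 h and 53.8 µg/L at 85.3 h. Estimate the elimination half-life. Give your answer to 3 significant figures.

45.8 hours

k = ln(C₁/C₂) / (t₂ − t₁) = ln(175/53.8) / (85.3 − 7.30)
  = 1.180 / 78.00 = 0.01512 h⁻¹
t½ = ln 2 / k = ln 2 / 0.01512 ≈ 45.8 hours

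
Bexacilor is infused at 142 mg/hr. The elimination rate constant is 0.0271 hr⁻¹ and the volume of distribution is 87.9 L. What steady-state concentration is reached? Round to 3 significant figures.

CL = k · V = 0.0271 × 87.9 = 2.382 L/hr
Css = rate / CL = 142 / 2.382 ≈ 59.6 µg/mL

59.6 µg/mL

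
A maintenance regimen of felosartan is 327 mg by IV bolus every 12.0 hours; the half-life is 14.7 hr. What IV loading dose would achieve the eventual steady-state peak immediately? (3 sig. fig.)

757 mg

k = ln 2 / 14.7 = 0.04715 hr⁻¹
Accumulation ratio R = 1 / (1 − e^(−kτ)) = 1 / (1 − e^(−0.04715×12.0)) = 1 / (1 − 0.5679) = 2.314
Loading dose = maintenance dose × R = 327 × 2.314 ≈ 757 mg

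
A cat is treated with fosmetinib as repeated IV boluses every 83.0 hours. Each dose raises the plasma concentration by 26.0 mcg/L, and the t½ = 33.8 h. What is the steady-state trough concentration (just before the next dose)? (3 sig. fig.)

k = ln 2 / 33.8 = 0.02051 h⁻¹
Fraction remaining after one interval: e^(−kτ) = e^(−0.02051 × 83.0) = 0.1823
R = 1 / (1 − 0.1823) = 1.223
Css,max = 26.0 × 1.223 = 31.80 mcg/L
Css,min = Css,max × e^(−kτ) = 31.80 × 0.1823 ≈ 5.80 mcg/L

5.80 mcg/L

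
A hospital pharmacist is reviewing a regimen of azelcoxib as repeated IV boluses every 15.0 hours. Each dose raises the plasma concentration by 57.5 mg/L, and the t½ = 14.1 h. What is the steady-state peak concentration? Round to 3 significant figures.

k = ln 2 / 14.1 = 0.04916 h⁻¹
Fraction remaining after one interval: e^(−kτ) = e^(−0.04916 × 15.0) = 0.4784
R = 1 / (1 − 0.4784) = 1.917
Css,max = 57.5 × 1.917 ≈ 110 mg/L

110 mg/L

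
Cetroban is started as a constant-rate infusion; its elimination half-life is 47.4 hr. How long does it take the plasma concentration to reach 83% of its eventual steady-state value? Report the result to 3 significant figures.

k = ln 2 / 47.4 = 0.01462 hr⁻¹
f = 1 − e^(−kt)  ⇒  t = −ln(1 − f) / k
t = −ln(1 − 0.83) / 0.01462 = 1.772 / 0.01462 ≈ 121 hours

121 hours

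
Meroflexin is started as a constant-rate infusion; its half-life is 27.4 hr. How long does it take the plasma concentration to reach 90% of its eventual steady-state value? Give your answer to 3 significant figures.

k = ln 2 / 27.4 = 0.02530 hr⁻¹
f = 1 − e^(−kt)  ⇒  t = −ln(1 − f) / k
t = −ln(1 − 0.9) / 0.02530 = 2.303 / 0.02530 ≈ 91.0 hours

91.0 hours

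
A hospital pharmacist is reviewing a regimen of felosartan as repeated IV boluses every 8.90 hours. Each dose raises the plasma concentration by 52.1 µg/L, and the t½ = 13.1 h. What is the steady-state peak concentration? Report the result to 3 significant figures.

139 µg/L

k = ln 2 / 13.1 = 0.05291 h⁻¹
Fraction remaining after one interval: e^(−kτ) = e^(−0.05291 × 8.90) = 0.6244
R = 1 / (1 − 0.6244) = 2.663
Css,max = 52.1 × 2.663 ≈ 139 µg/L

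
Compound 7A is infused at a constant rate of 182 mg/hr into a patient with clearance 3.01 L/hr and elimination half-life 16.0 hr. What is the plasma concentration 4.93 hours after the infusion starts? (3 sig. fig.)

Css = rate / CL = 182 / 3.01 = 60.47 mg/L
k = ln 2 / 16.0 = 0.04332 hr⁻¹
C(t) = Css (1 − e^(−kt)) = 60.47 × (1 − e^(−0.2136)) = 60.47 × 0.1923 ≈ 11.6 mg/L

11.6 mg/L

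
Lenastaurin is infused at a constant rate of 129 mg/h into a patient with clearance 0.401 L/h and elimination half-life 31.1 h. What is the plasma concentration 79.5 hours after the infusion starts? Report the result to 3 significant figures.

267 mg/L

Css = rate / CL = 129 / 0.401 = 321.7 mg/L
k = ln 2 / 31.1 = 0.02229 h⁻¹
C(t) = Css (1 − e^(−kt)) = 321.7 × (1 − e^(−1.772)) = 321.7 × 0.8300 ≈ 267 mg/L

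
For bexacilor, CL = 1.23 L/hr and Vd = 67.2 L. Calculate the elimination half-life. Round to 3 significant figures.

k = CL / V = 1.23 / 67.2 = 0.01830 hr⁻¹
t½ = ln 2 / k = ln 2 / 0.01830 ≈ 37.9 hours

37.9 hours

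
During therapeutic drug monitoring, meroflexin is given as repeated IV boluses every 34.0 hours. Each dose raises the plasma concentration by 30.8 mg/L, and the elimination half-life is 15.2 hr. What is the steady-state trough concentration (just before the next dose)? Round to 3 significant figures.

k = ln 2 / 15.2 = 0.04560 hr⁻¹
Fraction remaining after one interval: e^(−kτ) = e^(−0.04560 × 34.0) = 0.2122
R = 1 / (1 − 0.2122) = 1.269
Css,max = 30.8 × 1.269 = 39.09 mg/L
Css,min = Css,max × e^(−kτ) = 39.09 × 0.2122 ≈ 8.29 mg/L

8.29 mg/L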